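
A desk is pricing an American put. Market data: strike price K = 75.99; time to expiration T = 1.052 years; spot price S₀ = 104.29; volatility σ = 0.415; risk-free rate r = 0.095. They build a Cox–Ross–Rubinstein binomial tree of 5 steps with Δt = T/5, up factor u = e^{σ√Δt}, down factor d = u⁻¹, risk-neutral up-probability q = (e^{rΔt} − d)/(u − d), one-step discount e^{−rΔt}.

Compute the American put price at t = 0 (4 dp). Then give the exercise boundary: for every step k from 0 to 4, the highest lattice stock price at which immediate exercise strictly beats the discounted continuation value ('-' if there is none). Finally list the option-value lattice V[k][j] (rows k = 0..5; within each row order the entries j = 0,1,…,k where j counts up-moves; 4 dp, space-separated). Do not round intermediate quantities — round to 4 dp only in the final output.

price = 3.3799
boundary = - - - - 48.7032
tree:
3.3799
6.0052 0.9443
10.3946 1.9473 0.0000
17.3336 4.0155 0.0000 0.0000
27.2868 8.2803 0.0000 0.0000 0.0000
35.7289 17.0746 0.0000 0.0000 0.0000 0.0000

Δt=0.21040  u=1.20968  d=0.82666  q=0.50526  discount=0.98021
step 5 (expiry): payoffs max(K−S,0) = 35.7289 17.0746 0.0000 0.0000 0.0000 0.0000
step 4: (k=4,j=0): S=48.7032, (K−S)⁺=27.2868, hold=25.7830 ⇒ V=27.2868 exercise | (k=4,j=1): S=71.2689, (K−S)⁺=4.7211, hold=8.2803 ⇒ V=8.2803 continue | (k=4,j=2): S=104.2900, (K−S)⁺=0.0000, hold=0.0000 ⇒ V=0.0000 continue | (k=4,j=3): S=152.6109, (K−S)⁺=0.0000, hold=0.0000 ⇒ V=0.0000 continue | (k=4,j=4): S=223.3203, (K−S)⁺=0.0000, hold=0.0000 ⇒ V=0.0000 continue  boundary S*=48.7032
step 3: (k=3,j=0): S=58.9154, (K−S)⁺=17.0746, hold=17.3336 ⇒ V=17.3336 continue | (k=3,j=1): S=86.2127, (K−S)⁺=0.0000, hold=4.0155 ⇒ V=4.0155 continue | (k=3,j=2): S=126.1578, (K−S)⁺=0.0000, hold=0.0000 ⇒ V=0.0000 continue | (k=3,j=3): S=184.6107, (K−S)⁺=0.0000, hold=0.0000 ⇒ V=0.0000 continue  boundary S*=-
step 2: (k=2,j=0): S=71.2689, (K−S)⁺=4.7211, hold=10.3946 ⇒ V=10.3946 continue | (k=2,j=1): S=104.2900, (K−S)⁺=0.0000, hold=1.9473 ⇒ V=1.9473 continue | (k=2,j=2): S=152.6109, (K−S)⁺=0.0000, hold=0.0000 ⇒ V=0.0000 continue  boundary S*=-
step 1: (k=1,j=0): S=86.2127, (K−S)⁺=0.0000, hold=6.0052 ⇒ V=6.0052 continue | (k=1,j=1): S=126.1578, (K−S)⁺=0.0000, hold=0.9443 ⇒ V=0.9443 continue  boundary S*=-
step 0: (k=0,j=0): S=104.2900, (K−S)⁺=0.0000, hold=3.3799 ⇒ V=3.3799 continue  boundary S*=-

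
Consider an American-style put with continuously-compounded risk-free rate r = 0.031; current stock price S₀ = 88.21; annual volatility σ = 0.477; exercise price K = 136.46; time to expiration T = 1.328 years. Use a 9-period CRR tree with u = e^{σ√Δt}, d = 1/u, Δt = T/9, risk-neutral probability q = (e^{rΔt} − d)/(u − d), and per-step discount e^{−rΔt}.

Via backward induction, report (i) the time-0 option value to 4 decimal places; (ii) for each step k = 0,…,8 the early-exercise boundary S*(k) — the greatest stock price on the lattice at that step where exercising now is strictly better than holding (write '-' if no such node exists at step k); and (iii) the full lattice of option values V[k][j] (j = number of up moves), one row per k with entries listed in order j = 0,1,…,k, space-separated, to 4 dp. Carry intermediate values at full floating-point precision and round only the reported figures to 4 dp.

price = 52.7377
boundary = - - 61.1458 50.9085 61.1458 73.4416 61.1458 73.4416 88.2100
tree:
52.7377
63.8789 40.5277
75.3142 51.4425 28.4564
85.5515 63.2817 38.4224 17.3506
94.0747 75.3142 50.1569 25.3940 8.3320
101.1710 85.5515 63.0184 35.9564 13.5768 2.4222
107.0792 94.0747 75.3142 48.8467 21.5833 4.5632 0.0000
111.9982 101.1710 85.5515 63.0184 33.1364 8.5968 0.0000 0.0000
116.0937 107.0792 94.0747 75.3142 48.2500 16.1958 0.0000 0.0000 0.0000
119.5035 111.9982 101.1710 85.5515 63.0184 30.5118 0.0000 0.0000 0.0000 0.0000

Δt=0.14756, u=1.20109, d=0.83258, q=0.46676, disc=e^(-rΔt)=0.99544
k=9 terminal: V=max(K-S,0) → 119.5035 111.9982 101.1710 85.5515 63.0184 30.5118 0.0000 0.0000 0.0000 0.0000
k=8: j=0 S=20.3663 intr=116.0937 cont=115.4709 V=116.0937[EX]; j=1 S=29.3808 intr=107.0792 cont=106.4564 V=107.0792[EX]; j=2 S=42.3853 intr=94.0747 cont=93.4520 V=94.0747[EX]; j=3 S=61.1458 intr=75.3142 cont=74.6915 V=75.3142[EX]; j=4 S=88.2100 intr=48.2500 cont=47.6272 V=48.2500[EX]; j=5 S=127.2533 intr=9.2067 cont=16.1958 V=16.1958[hold]; j=6 S=183.5780 intr=0.0000 cont=0.0000 V=0.0000[hold]; j=7 S=264.8330 intr=0.0000 cont=0.0000 V=0.0000[hold]; j=8 S=382.0528 intr=0.0000 cont=0.0000 V=0.0000[hold]  S*(8)=88.2100
k=7: j=0 S=24.4618 intr=111.9982 cont=111.3755 V=111.9982[EX]; j=1 S=35.2890 intr=101.1710 cont=100.5482 V=101.1710[EX]; j=2 S=50.9085 intr=85.5515 cont=84.9287 V=85.5515[EX]; j=3 S=73.4416 intr=63.0184 cont=62.3956 V=63.0184[EX]; j=4 S=105.9482 intr=30.5118 cont=33.1364 V=33.1364[hold]; j=5 S=152.8428 intr=0.0000 cont=8.5968 V=8.5968[hold]; j=6 S=220.4938 intr=0.0000 cont=0.0000 V=0.0000[hold]; j=7 S=318.0883 intr=0.0000 cont=0.0000 V=0.0000[hold]  S*(7)=73.4416
k=6: j=0 S=29.3808 intr=107.0792 cont=106.4564 V=107.0792[EX]; j=1 S=42.3853 intr=94.0747 cont=93.4520 V=94.0747[EX]; j=2 S=61.1458 intr=75.3142 cont=74.6915 V=75.3142[EX]; j=3 S=88.2100 intr=48.2500 cont=48.8467 V=48.8467[hold]; j=4 S=127.2533 intr=9.2067 cont=21.5833 V=21.5833[hold]; j=5 S=183.5780 intr=0.0000 cont=4.5632 V=4.5632[hold]; j=6 S=264.8330 intr=0.0000 cont=0.0000 V=0.0000[hold]  S*(6)=61.1458
k=5: j=0 S=35.2890 intr=101.1710 cont=100.5482 V=101.1710[EX]; j=1 S=50.9085 intr=85.5515 cont=84.9287 V=85.5515[EX]; j=2 S=73.4416 intr=63.0184 cont=62.6729 V=63.0184[EX]; j=3 S=105.9482 intr=30.5118 cont=35.9564 V=35.9564[hold]; j=4 S=152.8428 intr=0.0000 cont=13.5768 V=13.5768[hold]; j=5 S=220.4938 intr=0.0000 cont=2.4222 V=2.4222[hold]  S*(5)=73.4416
k=4: j=0 S=42.3853 intr=94.0747 cont=93.4520 V=94.0747[EX]; j=1 S=61.1458 intr=75.3142 cont=74.6915 V=75.3142[EX]; j=2 S=88.2100 intr=48.2500 cont=50.1569 V=50.1569[hold]; j=3 S=127.2533 intr=9.2067 cont=25.3940 V=25.3940[hold]; j=4 S=183.5780 intr=0.0000 cont=8.3320 V=8.3320[hold]  S*(4)=61.1458
k=3: j=0 S=50.9085 intr=85.5515 cont=84.9287 V=85.5515[EX]; j=1 S=73.4416 intr=63.0184 cont=63.2817 V=63.2817[hold]; j=2 S=105.9482 intr=30.5118 cont=38.4224 V=38.4224[hold]; j=3 S=152.8428 intr=0.0000 cont=17.3506 V=17.3506[hold]  S*(3)=50.9085
k=2: j=0 S=61.1458 intr=75.3142 cont=74.8138 V=75.3142[EX]; j=1 S=88.2100 intr=48.2500 cont=51.4425 V=51.4425[hold]; j=2 S=127.2533 intr=9.2067 cont=28.4564 V=28.4564[hold]  S*(2)=61.1458
k=1: j=0 S=73.4416 intr=63.0184 cont=63.8789 V=63.8789[hold]; j=1 S=105.9482 intr=30.5118 cont=40.5277 V=40.5277[hold]  S*(1)=-
k=0: j=0 S=88.2100 intr=48.2500 cont=52.7377 V=52.7377[hold]  S*(0)=-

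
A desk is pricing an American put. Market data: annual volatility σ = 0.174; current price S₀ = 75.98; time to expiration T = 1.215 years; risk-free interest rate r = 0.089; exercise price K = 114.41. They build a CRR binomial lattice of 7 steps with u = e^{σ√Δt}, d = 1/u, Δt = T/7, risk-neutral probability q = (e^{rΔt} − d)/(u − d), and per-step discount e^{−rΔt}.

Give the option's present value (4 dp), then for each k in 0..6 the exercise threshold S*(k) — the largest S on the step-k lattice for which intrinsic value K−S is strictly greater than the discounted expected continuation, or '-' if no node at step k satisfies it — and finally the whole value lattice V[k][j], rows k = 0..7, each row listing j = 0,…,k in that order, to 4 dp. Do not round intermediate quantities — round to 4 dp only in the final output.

params: Δt=0.17357 u=1.07518 d=0.93007 q=0.58917 e^(-rΔt)=0.98467
t_7 payoffs: 68.6675 61.5307 53.2805 43.7430 32.7175 19.9718 5.2376 0.0000
t_6: node(6,0) S=49.1816 payoff=65.2284 vs cont=63.4746 → 65.2284 [stop]  node(6,1) S=56.8550 payoff=57.5550 vs cont=55.8012 → 57.5550 [stop]  node(6,2) S=65.7255 payoff=48.6845 vs cont=46.9307 → 48.6845 [stop]  node(6,3) S=75.9800 payoff=38.4300 vs cont=36.6762 → 38.4300 [stop]  node(6,4) S=87.8344 payoff=26.5756 vs cont=24.8218 → 26.5756 [stop]  node(6,5) S=101.5384 payoff=12.8716 vs cont=11.1178 → 12.8716 [stop]  node(6,6) S=117.3805 payoff=0.0000 vs cont=2.1188 → 2.1188 [wait]  ⇒ S*(6)=101.5384
t_5: node(5,0) S=52.8793 payoff=61.5307 vs cont=59.7769 → 61.5307 [stop]  node(5,1) S=61.1295 payoff=53.2805 vs cont=51.5267 → 53.2805 [stop]  node(5,2) S=70.6670 payoff=43.7430 vs cont=41.9892 → 43.7430 [stop]  node(5,3) S=81.6925 payoff=32.7175 vs cont=30.9637 → 32.7175 [stop]  node(5,4) S=94.4382 payoff=19.9718 vs cont=18.2180 → 19.9718 [stop]  node(5,5) S=109.1724 payoff=5.2376 vs cont=6.4362 → 6.4362 [wait]  ⇒ S*(5)=94.4382
t_4: node(4,0) S=56.8550 payoff=57.5550 vs cont=55.8012 → 57.5550 [stop]  node(4,1) S=65.7255 payoff=48.6845 vs cont=46.9307 → 48.6845 [stop]  node(4,2) S=75.9800 payoff=38.4300 vs cont=36.6762 → 38.4300 [stop]  node(4,3) S=87.8344 payoff=26.5756 vs cont=24.8218 → 26.5756 [stop]  node(4,4) S=101.5384 payoff=12.8716 vs cont=11.8132 → 12.8716 [stop]  ⇒ S*(4)=101.5384
t_3: node(3,0) S=61.1295 payoff=53.2805 vs cont=51.5267 → 53.2805 [stop]  node(3,1) S=70.6670 payoff=43.7430 vs cont=41.9892 → 43.7430 [stop]  node(3,2) S=81.6925 payoff=32.7175 vs cont=30.9637 → 32.7175 [stop]  node(3,3) S=94.4382 payoff=19.9718 vs cont=18.2180 → 19.9718 [stop]  ⇒ S*(3)=94.4382
t_2: node(2,0) S=65.7255 payoff=48.6845 vs cont=46.9307 → 48.6845 [stop]  node(2,1) S=75.9800 payoff=38.4300 vs cont=36.6762 → 38.4300 [stop]  node(2,2) S=87.8344 payoff=26.5756 vs cont=24.8218 → 26.5756 [stop]  ⇒ S*(2)=87.8344
t_1: node(1,0) S=70.6670 payoff=43.7430 vs cont=41.9892 → 43.7430 [stop]  node(1,1) S=81.6925 payoff=32.7175 vs cont=30.9637 → 32.7175 [stop]  ⇒ S*(1)=81.6925
t_0: node(0,0) S=75.9800 payoff=38.4300 vs cont=36.6762 → 38.4300 [stop]  ⇒ S*(0)=75.9800

price = 38.4300
boundary = 75.9800 81.6925 87.8344 94.4382 101.5384 94.4382 101.5384
tree:
38.4300
43.7430 32.7175
48.6845 38.4300 26.5756
53.2805 43.7430 32.7175 19.9718
57.5550 48.6845 38.4300 26.5756 12.8716
61.5307 53.2805 43.7430 32.7175 19.9718 6.4362
65.2284 57.5550 48.6845 38.4300 26.5756 12.8716 2.1188
68.6675 61.5307 53.2805 43.7430 32.7175 19.9718 5.2376 0.0000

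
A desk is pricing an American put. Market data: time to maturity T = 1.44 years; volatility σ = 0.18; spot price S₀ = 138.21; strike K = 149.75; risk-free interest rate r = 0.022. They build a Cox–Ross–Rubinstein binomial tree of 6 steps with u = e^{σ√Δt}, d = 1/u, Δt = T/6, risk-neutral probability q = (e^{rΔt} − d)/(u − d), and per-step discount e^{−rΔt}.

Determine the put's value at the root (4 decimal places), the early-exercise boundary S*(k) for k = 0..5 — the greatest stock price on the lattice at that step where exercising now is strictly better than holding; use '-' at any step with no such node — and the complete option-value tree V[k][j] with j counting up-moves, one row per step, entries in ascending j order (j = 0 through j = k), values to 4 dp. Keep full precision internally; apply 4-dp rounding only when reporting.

params: Δt=0.24000 u=1.09219 d=0.91559 q=0.50795 e^(-rΔt)=0.99473
t_6 payoffs: 68.3248 52.6202 33.8867 11.5400 0.0000 0.0000 0.0000
t_5: node(5,0) S=88.9315 payoff=60.8185 vs cont=60.0299 → 60.8185 [stop]  node(5,1) S=106.0838 payoff=43.6662 vs cont=42.8776 → 43.6662 [stop]  node(5,2) S=126.5443 payoff=23.2057 vs cont=22.4171 → 23.2057 [stop]  node(5,3) S=150.9511 payoff=0.0000 vs cont=5.6484 → 5.6484 [wait]  node(5,4) S=180.0652 payoff=0.0000 vs cont=0.0000 → 0.0000 [wait]  node(5,5) S=214.7946 payoff=0.0000 vs cont=0.0000 → 0.0000 [wait]  ⇒ S*(5)=126.5443
t_4: node(4,0) S=97.1298 payoff=52.6202 vs cont=51.8317 → 52.6202 [stop]  node(4,1) S=115.8633 payoff=33.8867 vs cont=33.0981 → 33.8867 [stop]  node(4,2) S=138.2100 payoff=11.5400 vs cont=14.2123 → 14.2123 [wait]  node(4,3) S=164.8667 payoff=0.0000 vs cont=2.7647 → 2.7647 [wait]  node(4,4) S=196.6648 payoff=0.0000 vs cont=0.0000 → 0.0000 [wait]  ⇒ S*(4)=115.8633
t_3: node(3,0) S=106.0838 payoff=43.6662 vs cont=42.8776 → 43.6662 [stop]  node(3,1) S=126.5443 payoff=23.2057 vs cont=23.7673 → 23.7673 [wait]  node(3,2) S=150.9511 payoff=0.0000 vs cont=8.3533 → 8.3533 [wait]  node(3,3) S=180.0652 payoff=0.0000 vs cont=1.3532 → 1.3532 [wait]  ⇒ S*(3)=106.0838
t_2: node(2,0) S=115.8633 payoff=33.8867 vs cont=33.3819 → 33.8867 [stop]  node(2,1) S=138.2100 payoff=11.5400 vs cont=15.8538 → 15.8538 [wait]  node(2,2) S=164.8667 payoff=0.0000 vs cont=4.7723 → 4.7723 [wait]  ⇒ S*(2)=115.8633
t_1: node(1,0) S=126.5443 payoff=23.2057 vs cont=24.5967 → 24.5967 [wait]  node(1,1) S=150.9511 payoff=0.0000 vs cont=10.1712 → 10.1712 [wait]  ⇒ S*(1)=-
t_0: node(0,0) S=138.2100 payoff=11.5400 vs cont=17.1784 → 17.1784 [wait]  ⇒ S*(0)=-

price = 17.1784
boundary = - - 115.8633 106.0838 115.8633 126.5443
tree:
17.1784
24.5967 10.1712
33.8867 15.8538 4.7723
43.6662 23.7673 8.3533 1.3532
52.6202 33.8867 14.2123 2.7647 0.0000
60.8185 43.6662 23.2057 5.6484 0.0000 0.0000
68.3248 52.6202 33.8867 11.5400 0.0000 0.0000 0.0000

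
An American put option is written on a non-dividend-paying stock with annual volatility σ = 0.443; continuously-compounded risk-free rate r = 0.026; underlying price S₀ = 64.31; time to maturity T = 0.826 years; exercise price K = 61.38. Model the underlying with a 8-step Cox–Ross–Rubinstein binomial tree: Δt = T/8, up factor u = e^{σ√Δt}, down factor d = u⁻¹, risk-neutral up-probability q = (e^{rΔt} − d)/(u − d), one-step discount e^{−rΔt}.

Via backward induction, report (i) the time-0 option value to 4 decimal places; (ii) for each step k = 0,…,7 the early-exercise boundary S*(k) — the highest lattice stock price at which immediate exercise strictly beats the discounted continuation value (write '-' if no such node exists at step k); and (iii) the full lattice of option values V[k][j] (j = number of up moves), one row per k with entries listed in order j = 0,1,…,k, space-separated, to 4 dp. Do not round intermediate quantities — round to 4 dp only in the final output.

params: Δt=0.10325 u=1.15298 d=0.86732 q=0.47388 e^(-rΔt)=0.99732
t_8 payoffs: 40.7873 34.0049 24.9888 13.0032 0.0000 0.0000 0.0000 0.0000 0.0000
t_7: node(7,0) S=23.7429 payoff=37.6371 vs cont=37.4725 → 37.6371 [stop]  node(7,1) S=31.5628 payoff=29.8172 vs cont=29.6526 → 29.8172 [stop]  node(7,2) S=41.9582 payoff=19.4218 vs cont=19.2573 → 19.4218 [stop]  node(7,3) S=55.7774 payoff=5.6026 vs cont=6.8228 → 6.8228 [wait]  node(7,4) S=74.1479 payoff=0.0000 vs cont=0.0000 → 0.0000 [wait]  node(7,5) S=98.5690 payoff=0.0000 vs cont=0.0000 → 0.0000 [wait]  node(7,6) S=131.0332 payoff=0.0000 vs cont=0.0000 → 0.0000 [wait]  node(7,7) S=174.1897 payoff=0.0000 vs cont=0.0000 → 0.0000 [wait]  ⇒ S*(7)=41.9582
t_6: node(6,0) S=27.3751 payoff=34.0049 vs cont=33.8404 → 34.0049 [stop]  node(6,1) S=36.3912 payoff=24.9888 vs cont=24.8243 → 24.9888 [stop]  node(6,2) S=48.3768 payoff=13.0032 vs cont=13.4153 → 13.4153 [wait]  node(6,3) S=64.3100 payoff=0.0000 vs cont=3.5800 → 3.5800 [wait]  node(6,4) S=85.4909 payoff=0.0000 vs cont=0.0000 → 0.0000 [wait]  node(6,5) S=113.6477 payoff=0.0000 vs cont=0.0000 → 0.0000 [wait]  node(6,6) S=151.0783 payoff=0.0000 vs cont=0.0000 → 0.0000 [wait]  ⇒ S*(6)=36.3912
t_5: node(5,0) S=31.5628 payoff=29.8172 vs cont=29.6526 → 29.8172 [stop]  node(5,1) S=41.9582 payoff=19.4218 vs cont=19.4520 → 19.4520 [wait]  node(5,2) S=55.7774 payoff=5.6026 vs cont=8.7310 → 8.7310 [wait]  node(5,3) S=74.1479 payoff=0.0000 vs cont=1.8784 → 1.8784 [wait]  node(5,4) S=98.5690 payoff=0.0000 vs cont=0.0000 → 0.0000 [wait]  node(5,5) S=131.0332 payoff=0.0000 vs cont=0.0000 → 0.0000 [wait]  ⇒ S*(5)=31.5628
t_4: node(4,0) S=36.3912 payoff=24.9888 vs cont=24.8385 → 24.9888 [stop]  node(4,1) S=48.3768 payoff=13.0032 vs cont=14.3330 → 14.3330 [wait]  node(4,2) S=64.3100 payoff=0.0000 vs cont=5.4690 → 5.4690 [wait]  node(4,3) S=85.4909 payoff=0.0000 vs cont=0.9856 → 0.9856 [wait]  node(4,4) S=113.6477 payoff=0.0000 vs cont=0.0000 → 0.0000 [wait]  ⇒ S*(4)=36.3912
t_3: node(3,0) S=41.9582 payoff=19.4218 vs cont=19.8857 → 19.8857 [wait]  node(3,1) S=55.7774 payoff=5.6026 vs cont=10.1053 → 10.1053 [wait]  node(3,2) S=74.1479 payoff=0.0000 vs cont=3.3354 → 3.3354 [wait]  node(3,3) S=98.5690 payoff=0.0000 vs cont=0.5172 → 0.5172 [wait]  ⇒ S*(3)=-
t_2: node(2,0) S=48.3768 payoff=13.0032 vs cont=15.2101 → 15.2101 [wait]  node(2,1) S=64.3100 payoff=0.0000 vs cont=6.8787 → 6.8787 [wait]  node(2,2) S=85.4909 payoff=0.0000 vs cont=1.9945 → 1.9945 [wait]  ⇒ S*(2)=-
t_1: node(1,0) S=55.7774 payoff=5.6026 vs cont=11.2318 → 11.2318 [wait]  node(1,1) S=74.1479 payoff=0.0000 vs cont=4.5519 → 4.5519 [wait]  ⇒ S*(1)=-
t_0: node(0,0) S=64.3100 payoff=0.0000 vs cont=8.0447 → 8.0447 [wait]  ⇒ S*(0)=-

price = 8.0447
boundary = - - - - 36.3912 31.5628 36.3912 41.9582
tree:
8.0447
11.2318 4.5519
15.2101 6.8787 1.9945
19.8857 10.1053 3.3354 0.5172
24.9888 14.3330 5.4690 0.9856 0.0000
29.8172 19.4520 8.7310 1.8784 0.0000 0.0000
34.0049 24.9888 13.4153 3.5800 0.0000 0.0000 0.0000
37.6371 29.8172 19.4218 6.8228 0.0000 0.0000 0.0000 0.0000
40.7873 34.0049 24.9888 13.0032 0.0000 0.0000 0.0000 0.0000 0.0000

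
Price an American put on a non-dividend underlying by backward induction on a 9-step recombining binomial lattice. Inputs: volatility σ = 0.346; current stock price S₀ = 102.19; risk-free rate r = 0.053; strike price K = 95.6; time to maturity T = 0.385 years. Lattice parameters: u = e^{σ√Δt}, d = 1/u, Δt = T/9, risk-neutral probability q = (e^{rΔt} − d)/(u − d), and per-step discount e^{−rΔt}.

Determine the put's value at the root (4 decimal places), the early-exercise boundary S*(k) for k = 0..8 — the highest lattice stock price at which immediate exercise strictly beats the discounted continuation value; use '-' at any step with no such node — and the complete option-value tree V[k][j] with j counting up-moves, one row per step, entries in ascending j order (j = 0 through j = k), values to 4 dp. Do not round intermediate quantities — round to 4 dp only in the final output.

Δt=0.04278, u=1.07419, d=0.93094, q=0.49796, disc=e^(-rΔt)=0.99774
k=9 terminal: V=max(K-S,0) → 41.9344 33.6767 24.1483 13.1538 0.4674 0.0000 0.0000 0.0000 0.0000 0.0000
k=8: j=0 S=57.6468 intr=37.9532 cont=37.7367 V=37.9532[EX]; j=1 S=66.5171 intr=29.0829 cont=28.8664 V=29.0829[EX]; j=2 S=76.7524 intr=18.8476 cont=18.6311 V=18.8476[EX]; j=3 S=88.5625 intr=7.0375 cont=6.8210 V=7.0375[EX]; j=4 S=102.1900 intr=0.0000 cont=0.2341 V=0.2341[hold]; j=5 S=117.9144 intr=0.0000 cont=0.0000 V=0.0000[hold]; j=6 S=136.0583 intr=0.0000 cont=0.0000 V=0.0000[hold]; j=7 S=156.9941 intr=0.0000 cont=0.0000 V=0.0000[hold]; j=8 S=181.1515 intr=0.0000 cont=0.0000 V=0.0000[hold]  S*(8)=88.5625
k=7: j=0 S=61.9233 intr=33.6767 cont=33.4602 V=33.6767[EX]; j=1 S=71.4517 intr=24.1483 cont=23.9318 V=24.1483[EX]; j=2 S=82.4462 intr=13.1538 cont=12.9373 V=13.1538[EX]; j=3 S=95.1326 intr=0.4674 cont=3.6414 V=3.6414[hold]; j=4 S=109.7710 intr=0.0000 cont=0.1173 V=0.1173[hold]; j=5 S=126.6619 intr=0.0000 cont=0.0000 V=0.0000[hold]; j=6 S=146.1518 intr=0.0000 cont=0.0000 V=0.0000[hold]; j=7 S=168.6408 intr=0.0000 cont=0.0000 V=0.0000[hold]  S*(7)=82.4462
k=6: j=0 S=66.5171 intr=29.0829 cont=28.8664 V=29.0829[EX]; j=1 S=76.7524 intr=18.8476 cont=18.6311 V=18.8476[EX]; j=2 S=88.5625 intr=7.0375 cont=8.3979 V=8.3979[hold]; j=3 S=102.1900 intr=0.0000 cont=1.8822 V=1.8822[hold]; j=4 S=117.9144 intr=0.0000 cont=0.0587 V=0.0587[hold]; j=5 S=136.0583 intr=0.0000 cont=0.0000 V=0.0000[hold]; j=6 S=156.9941 intr=0.0000 cont=0.0000 V=0.0000[hold]  S*(6)=76.7524
k=5: j=0 S=71.4517 intr=24.1483 cont=23.9318 V=24.1483[EX]; j=1 S=82.4462 intr=13.1538 cont=13.6132 V=13.6132[hold]; j=2 S=95.1326 intr=0.4674 cont=5.1417 V=5.1417[hold]; j=3 S=109.7710 intr=0.0000 cont=0.9720 V=0.9720[hold]; j=4 S=126.6619 intr=0.0000 cont=0.0294 V=0.0294[hold]; j=5 S=146.1518 intr=0.0000 cont=0.0000 V=0.0000[hold]  S*(5)=71.4517
k=4: j=0 S=76.7524 intr=18.8476 cont=18.8594 V=18.8594[hold]; j=1 S=88.5625 intr=7.0375 cont=9.3734 V=9.3734[hold]; j=2 S=102.1900 intr=0.0000 cont=3.0584 V=3.0584[hold]; j=3 S=117.9144 intr=0.0000 cont=0.5015 V=0.5015[hold]; j=4 S=136.0583 intr=0.0000 cont=0.0147 V=0.0147[hold]  S*(4)=-
k=3: j=0 S=82.4462 intr=13.1538 cont=14.1037 V=14.1037[hold]; j=1 S=95.1326 intr=0.4674 cont=6.2147 V=6.2147[hold]; j=2 S=109.7710 intr=0.0000 cont=1.7811 V=1.7811[hold]; j=3 S=126.6619 intr=0.0000 cont=0.2585 V=0.2585[hold]  S*(3)=-
k=2: j=0 S=88.5625 intr=7.0375 cont=10.1522 V=10.1522[hold]; j=1 S=102.1900 intr=0.0000 cont=3.9979 V=3.9979[hold]; j=2 S=117.9144 intr=0.0000 cont=1.0206 V=1.0206[hold]  S*(2)=-
k=1: j=0 S=95.1326 intr=0.4674 cont=7.0715 V=7.0715[hold]; j=1 S=109.7710 intr=0.0000 cont=2.5096 V=2.5096[hold]  S*(1)=-
k=0: j=0 S=102.1900 intr=0.0000 cont=4.7890 V=4.7890[hold]  S*(0)=-

price = 4.7890
boundary = - - - - - 71.4517 76.7524 82.4462 88.5625
tree:
4.7890
7.0715 2.5096
10.1522 3.9979 1.0206
14.1037 6.2147 1.7811 0.2585
18.8594 9.3734 3.0584 0.5015 0.0147
24.1483 13.6132 5.1417 0.9720 0.0294 0.0000
29.0829 18.8476 8.3979 1.8822 0.0587 0.0000 0.0000
33.6767 24.1483 13.1538 3.6414 0.1173 0.0000 0.0000 0.0000
37.9532 29.0829 18.8476 7.0375 0.2341 0.0000 0.0000 0.0000 0.0000
41.9344 33.6767 24.1483 13.1538 0.4674 0.0000 0.0000 0.0000 0.0000 0.0000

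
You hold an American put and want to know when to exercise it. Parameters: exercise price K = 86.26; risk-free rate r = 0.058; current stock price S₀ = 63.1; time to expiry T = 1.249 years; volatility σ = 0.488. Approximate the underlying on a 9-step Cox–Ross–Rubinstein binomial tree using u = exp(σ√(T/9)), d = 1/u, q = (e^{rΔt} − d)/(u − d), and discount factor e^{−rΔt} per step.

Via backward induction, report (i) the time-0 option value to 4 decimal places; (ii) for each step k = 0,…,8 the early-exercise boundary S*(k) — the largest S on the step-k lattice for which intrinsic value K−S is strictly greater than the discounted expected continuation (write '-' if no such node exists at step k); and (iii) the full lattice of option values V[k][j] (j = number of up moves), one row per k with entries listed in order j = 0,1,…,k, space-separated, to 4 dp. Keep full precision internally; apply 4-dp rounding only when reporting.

Δt=0.13878  u=1.19937  d=0.83377  q=0.47678  discount=0.99198
step 9 (expiry): payoffs max(K−S,0) = 73.9726 68.5848 60.8346 49.6860 33.6489 10.5799 0.0000 0.0000 0.0000 0.0000
step 8: (k=8,j=0): S=14.7371, (K−S)⁺=71.5229, hold=70.8314 ⇒ V=71.5229 exercise | (k=8,j=1): S=21.1990, (K−S)⁺=65.0610, hold=64.3694 ⇒ V=65.0610 exercise | (k=8,j=2): S=30.4944, (K−S)⁺=55.7656, hold=55.0740 ⇒ V=55.7656 exercise | (k=8,j=3): S=43.8657, (K−S)⁺=42.3943, hold=41.7028 ⇒ V=42.3943 exercise | (k=8,j=4): S=63.1000, (K−S)⁺=23.1600, hold=22.4685 ⇒ V=23.1600 exercise | (k=8,j=5): S=90.7682, (K−S)⁺=0.0000, hold=5.4912 ⇒ V=5.4912 continue | (k=8,j=6): S=130.5684, (K−S)⁺=0.0000, hold=0.0000 ⇒ V=0.0000 continue | (k=8,j=7): S=187.8202, (K−S)⁺=0.0000, hold=0.0000 ⇒ V=0.0000 continue | (k=8,j=8): S=270.1760, (K−S)⁺=0.0000, hold=0.0000 ⇒ V=0.0000 continue  boundary S*=63.1000
step 7: (k=7,j=0): S=17.6752, (K−S)⁺=68.5848, hold=67.8933 ⇒ V=68.5848 exercise | (k=7,j=1): S=25.4254, (K−S)⁺=60.8346, hold=60.1430 ⇒ V=60.8346 exercise | (k=7,j=2): S=36.5740, (K−S)⁺=49.6860, hold=48.9944 ⇒ V=49.6860 exercise | (k=7,j=3): S=52.6111, (K−S)⁺=33.6489, hold=32.9574 ⇒ V=33.6489 exercise | (k=7,j=4): S=75.6801, (K−S)⁺=10.5799, hold=14.6177 ⇒ V=14.6177 continue | (k=7,j=5): S=108.8644, (K−S)⁺=0.0000, hold=2.8501 ⇒ V=2.8501 continue | (k=7,j=6): S=156.5995, (K−S)⁺=0.0000, hold=0.0000 ⇒ V=0.0000 continue | (k=7,j=7): S=225.2654, (K−S)⁺=0.0000, hold=0.0000 ⇒ V=0.0000 continue  boundary S*=52.6111
step 6: (k=6,j=0): S=21.1990, (K−S)⁺=65.0610, hold=64.3694 ⇒ V=65.0610 exercise | (k=6,j=1): S=30.4944, (K−S)⁺=55.7656, hold=55.0740 ⇒ V=55.7656 exercise | (k=6,j=2): S=43.8657, (K−S)⁺=42.3943, hold=41.7028 ⇒ V=42.3943 exercise | (k=6,j=3): S=63.1000, (K−S)⁺=23.1600, hold=24.3782 ⇒ V=24.3782 continue | (k=6,j=4): S=90.7682, (K−S)⁺=0.0000, hold=8.9349 ⇒ V=8.9349 continue | (k=6,j=5): S=130.5684, (K−S)⁺=0.0000, hold=1.4793 ⇒ V=1.4793 continue | (k=6,j=6): S=187.8202, (K−S)⁺=0.0000, hold=0.0000 ⇒ V=0.0000 continue  boundary S*=43.8657
step 5: (k=5,j=0): S=25.4254, (K−S)⁺=60.8346, hold=60.1430 ⇒ V=60.8346 exercise | (k=5,j=1): S=36.5740, (K−S)⁺=49.6860, hold=48.9944 ⇒ V=49.6860 exercise | (k=5,j=2): S=52.6111, (K−S)⁺=33.6489, hold=33.5335 ⇒ V=33.6489 exercise | (k=5,j=3): S=75.6801, (K−S)⁺=10.5799, hold=16.8787 ⇒ V=16.8787 continue | (k=5,j=4): S=108.8644, (K−S)⁺=0.0000, hold=5.3371 ⇒ V=5.3371 continue | (k=5,j=5): S=156.5995, (K−S)⁺=0.0000, hold=0.7678 ⇒ V=0.7678 continue  boundary S*=52.6111
step 4: (k=4,j=0): S=30.4944, (K−S)⁺=55.7656, hold=55.0740 ⇒ V=55.7656 exercise | (k=4,j=1): S=43.8657, (K−S)⁺=42.3943, hold=41.7028 ⇒ V=42.3943 exercise | (k=4,j=2): S=63.1000, (K−S)⁺=23.1600, hold=25.4475 ⇒ V=25.4475 continue | (k=4,j=3): S=90.7682, (K−S)⁺=0.0000, hold=11.2847 ⇒ V=11.2847 continue | (k=4,j=4): S=130.5684, (K−S)⁺=0.0000, hold=3.1332 ⇒ V=3.1332 continue  boundary S*=43.8657
step 3: (k=3,j=0): S=36.5740, (K−S)⁺=49.6860, hold=48.9944 ⇒ V=49.6860 exercise | (k=3,j=1): S=52.6111, (K−S)⁺=33.6489, hold=34.0393 ⇒ V=34.0393 continue | (k=3,j=2): S=75.6801, (K−S)⁺=10.5799, hold=18.5451 ⇒ V=18.5451 continue | (k=3,j=3): S=108.8644, (K−S)⁺=0.0000, hold=7.3389 ⇒ V=7.3389 continue  boundary S*=36.5740
step 2: (k=2,j=0): S=43.8657, (K−S)⁺=42.3943, hold=41.8874 ⇒ V=42.3943 exercise | (k=2,j=1): S=63.1000, (K−S)⁺=23.1600, hold=26.4383 ⇒ V=26.4383 continue | (k=2,j=2): S=90.7682, (K−S)⁺=0.0000, hold=13.0963 ⇒ V=13.0963 continue  boundary S*=43.8657
step 1: (k=1,j=0): S=52.6111, (K−S)⁺=33.6489, hold=34.5079 ⇒ V=34.5079 continue | (k=1,j=1): S=75.6801, (K−S)⁺=10.5799, hold=19.9161 ⇒ V=19.9161 continue  boundary S*=-
step 0: (k=0,j=0): S=63.1000, (K−S)⁺=23.1600, hold=27.3299 ⇒ V=27.3299 continue  boundary S*=-

price = 27.3299
boundary = - - 43.8657 36.5740 43.8657 52.6111 43.8657 52.6111 63.1000
tree:
27.3299
34.5079 19.9161
42.3943 26.4383 13.0963
49.6860 34.0393 18.5451 7.3389
55.7656 42.3943 25.4475 11.2847 3.1332
60.8346 49.6860 33.6489 16.8787 5.3371 0.7678
65.0610 55.7656 42.3943 24.3782 8.9349 1.4793 0.0000
68.5848 60.8346 49.6860 33.6489 14.6177 2.8501 0.0000 0.0000
71.5229 65.0610 55.7656 42.3943 23.1600 5.4912 0.0000 0.0000 0.0000
73.9726 68.5848 60.8346 49.6860 33.6489 10.5799 0.0000 0.0000 0.0000 0.0000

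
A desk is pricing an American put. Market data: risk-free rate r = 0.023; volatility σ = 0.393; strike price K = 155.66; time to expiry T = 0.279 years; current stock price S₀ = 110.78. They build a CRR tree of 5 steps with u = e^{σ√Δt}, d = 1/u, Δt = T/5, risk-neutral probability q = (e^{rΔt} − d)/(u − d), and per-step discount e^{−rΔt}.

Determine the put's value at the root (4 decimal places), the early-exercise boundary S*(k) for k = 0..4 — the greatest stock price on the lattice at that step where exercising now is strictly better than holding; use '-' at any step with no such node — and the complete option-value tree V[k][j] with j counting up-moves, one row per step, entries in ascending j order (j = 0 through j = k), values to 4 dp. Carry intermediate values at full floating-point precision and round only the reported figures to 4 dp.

price = 45.0448
boundary = - 100.9587 110.7800 121.5567 133.3818
tree:
45.0448
54.7013 34.8578
63.6519 44.8800 24.2533
71.8089 54.7013 34.1033 13.8045
79.2428 63.6519 44.8800 22.2782 4.7968
86.0176 71.8089 54.7013 34.1033 9.3028 0.0000

Δt=0.05580  u=1.09728  d=0.91134  q=0.48371  discount=0.99872
step 5 (expiry): payoffs max(K−S,0) = 86.0176 71.8089 54.7013 34.1033 9.3028 0.0000
step 4: (k=4,j=0): S=76.4172, (K−S)⁺=79.2428, hold=79.0431 ⇒ V=79.2428 exercise | (k=4,j=1): S=92.0081, (K−S)⁺=63.6519, hold=63.4522 ⇒ V=63.6519 exercise | (k=4,j=2): S=110.7800, (K−S)⁺=44.8800, hold=44.6804 ⇒ V=44.8800 exercise | (k=4,j=3): S=133.3818, (K−S)⁺=22.2782, hold=22.0786 ⇒ V=22.2782 exercise | (k=4,j=4): S=160.5948, (K−S)⁺=0.0000, hold=4.7968 ⇒ V=4.7968 continue  boundary S*=133.3818
step 3: (k=3,j=0): S=83.8511, (K−S)⁺=71.8089, hold=71.6093 ⇒ V=71.8089 exercise | (k=3,j=1): S=100.9587, (K−S)⁺=54.7013, hold=54.5016 ⇒ V=54.7013 exercise | (k=3,j=2): S=121.5567, (K−S)⁺=34.1033, hold=33.9037 ⇒ V=34.1033 exercise | (k=3,j=3): S=146.3572, (K−S)⁺=9.3028, hold=13.8045 ⇒ V=13.8045 continue  boundary S*=121.5567
step 2: (k=2,j=0): S=92.0081, (K−S)⁺=63.6519, hold=63.4522 ⇒ V=63.6519 exercise | (k=2,j=1): S=110.7800, (K−S)⁺=44.8800, hold=44.6804 ⇒ V=44.8800 exercise | (k=2,j=2): S=133.3818, (K−S)⁺=22.2782, hold=24.2533 ⇒ V=24.2533 continue  boundary S*=110.7800
step 1: (k=1,j=0): S=100.9587, (K−S)⁺=54.7013, hold=54.5016 ⇒ V=54.7013 exercise | (k=1,j=1): S=121.5567, (K−S)⁺=34.1033, hold=34.8578 ⇒ V=34.8578 continue  boundary S*=100.9587
step 0: (k=0,j=0): S=110.7800, (K−S)⁺=44.8800, hold=45.0448 ⇒ V=45.0448 continue  boundary S*=-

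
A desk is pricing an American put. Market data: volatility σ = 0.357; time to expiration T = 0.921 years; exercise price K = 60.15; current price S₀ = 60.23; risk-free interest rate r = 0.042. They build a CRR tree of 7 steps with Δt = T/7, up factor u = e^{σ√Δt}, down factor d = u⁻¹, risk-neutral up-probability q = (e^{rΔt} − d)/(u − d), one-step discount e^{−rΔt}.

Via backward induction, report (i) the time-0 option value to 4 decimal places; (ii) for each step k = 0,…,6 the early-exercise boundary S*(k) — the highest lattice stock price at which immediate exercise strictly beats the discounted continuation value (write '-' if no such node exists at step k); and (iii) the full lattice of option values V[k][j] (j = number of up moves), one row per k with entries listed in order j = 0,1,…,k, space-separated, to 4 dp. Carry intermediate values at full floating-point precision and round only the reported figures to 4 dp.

price = 7.4065
boundary = - - - 40.8411 35.8805 40.8411 46.4875
tree:
7.4065
10.5541 4.2013
14.5508 6.4972 1.8498
19.3089 9.7438 3.1783 0.4825
24.2695 14.0584 5.3456 0.9495 0.0000
28.6275 19.3089 8.7311 1.8685 0.0000 0.0000
32.4562 24.2695 13.6625 3.6769 0.0000 0.0000 0.0000
35.8199 28.6275 19.3089 7.2355 0.0000 0.0000 0.0000 0.0000

Δt=0.13157  u=1.13825  d=0.87854  q=0.48901  discount=0.99449
step 7 (expiry): payoffs max(K−S,0) = 35.8199 28.6275 19.3089 7.2355 0.0000 0.0000 0.0000 0.0000
step 6: (k=6,j=0): S=27.6938, (K−S)⁺=32.4562, hold=32.1248 ⇒ V=32.4562 exercise | (k=6,j=1): S=35.8805, (K−S)⁺=24.2695, hold=23.9380 ⇒ V=24.2695 exercise | (k=6,j=2): S=46.4875, (K−S)⁺=13.6625, hold=13.3311 ⇒ V=13.6625 exercise | (k=6,j=3): S=60.2300, (K−S)⁺=0.0000, hold=3.6769 ⇒ V=3.6769 continue | (k=6,j=4): S=78.0351, (K−S)⁺=0.0000, hold=0.0000 ⇒ V=0.0000 continue | (k=6,j=5): S=101.1036, (K−S)⁺=0.0000, hold=0.0000 ⇒ V=0.0000 continue | (k=6,j=6): S=130.9916, (K−S)⁺=0.0000, hold=0.0000 ⇒ V=0.0000 continue  boundary S*=46.4875
step 5: (k=5,j=0): S=31.5225, (K−S)⁺=28.6275, hold=28.2960 ⇒ V=28.6275 exercise | (k=5,j=1): S=40.8411, (K−S)⁺=19.3089, hold=18.9774 ⇒ V=19.3089 exercise | (k=5,j=2): S=52.9145, (K−S)⁺=7.2355, hold=8.7311 ⇒ V=8.7311 continue | (k=5,j=3): S=68.5569, (K−S)⁺=0.0000, hold=1.8685 ⇒ V=1.8685 continue | (k=5,j=4): S=88.8236, (K−S)⁺=0.0000, hold=0.0000 ⇒ V=0.0000 continue | (k=5,j=5): S=115.0814, (K−S)⁺=0.0000, hold=0.0000 ⇒ V=0.0000 continue  boundary S*=40.8411
step 4: (k=4,j=0): S=35.8805, (K−S)⁺=24.2695, hold=23.9380 ⇒ V=24.2695 exercise | (k=4,j=1): S=46.4875, (K−S)⁺=13.6625, hold=14.0584 ⇒ V=14.0584 continue | (k=4,j=2): S=60.2300, (K−S)⁺=0.0000, hold=5.3456 ⇒ V=5.3456 continue | (k=4,j=3): S=78.0351, (K−S)⁺=0.0000, hold=0.9495 ⇒ V=0.9495 continue | (k=4,j=4): S=101.1036, (K−S)⁺=0.0000, hold=0.0000 ⇒ V=0.0000 continue  boundary S*=35.8805
step 3: (k=3,j=0): S=40.8411, (K−S)⁺=19.3089, hold=19.1699 ⇒ V=19.3089 exercise | (k=3,j=1): S=52.9145, (K−S)⁺=7.2355, hold=9.7438 ⇒ V=9.7438 continue | (k=3,j=2): S=68.5569, (K−S)⁺=0.0000, hold=3.1783 ⇒ V=3.1783 continue | (k=3,j=3): S=88.8236, (K−S)⁺=0.0000, hold=0.4825 ⇒ V=0.4825 continue  boundary S*=40.8411
step 2: (k=2,j=0): S=46.4875, (K−S)⁺=13.6625, hold=14.5508 ⇒ V=14.5508 continue | (k=2,j=1): S=60.2300, (K−S)⁺=0.0000, hold=6.4972 ⇒ V=6.4972 continue | (k=2,j=2): S=78.0351, (K−S)⁺=0.0000, hold=1.8498 ⇒ V=1.8498 continue  boundary S*=-
step 1: (k=1,j=0): S=52.9145, (K−S)⁺=7.2355, hold=10.5541 ⇒ V=10.5541 continue | (k=1,j=1): S=68.5569, (K−S)⁺=0.0000, hold=4.2013 ⇒ V=4.2013 continue  boundary S*=-
step 0: (k=0,j=0): S=60.2300, (K−S)⁺=0.0000, hold=7.4065 ⇒ V=7.4065 continue  boundary S*=-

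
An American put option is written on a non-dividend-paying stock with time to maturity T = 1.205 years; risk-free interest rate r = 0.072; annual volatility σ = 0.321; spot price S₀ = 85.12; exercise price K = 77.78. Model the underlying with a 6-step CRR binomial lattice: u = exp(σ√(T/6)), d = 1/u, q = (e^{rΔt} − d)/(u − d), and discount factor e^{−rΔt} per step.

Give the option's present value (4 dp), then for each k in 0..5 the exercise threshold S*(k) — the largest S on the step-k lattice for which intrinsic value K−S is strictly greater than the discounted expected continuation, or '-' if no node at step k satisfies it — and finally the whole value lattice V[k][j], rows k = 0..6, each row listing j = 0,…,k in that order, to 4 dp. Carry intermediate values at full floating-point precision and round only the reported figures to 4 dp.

price = 5.9499
boundary = - - - 55.2849 47.8775 55.2849
tree:
5.9499
9.6139 2.6616
15.0175 4.7880 0.7308
22.4951 8.3878 1.5273 0.0000
29.9025 14.1467 3.1919 0.0000 0.0000
36.3175 22.4951 6.6709 0.0000 0.0000 0.0000
41.8729 29.9025 13.9417 0.0000 0.0000 0.0000 0.0000

Δt=0.20083  u=1.15472  d=0.86601  q=0.51455  discount=0.98564
step 6 (expiry): payoffs max(K−S,0) = 41.8729 29.9025 13.9417 0.0000 0.0000 0.0000 0.0000
step 5: (k=5,j=0): S=41.4625, (K−S)⁺=36.3175, hold=35.2009 ⇒ V=36.3175 exercise | (k=5,j=1): S=55.2849, (K−S)⁺=22.4951, hold=21.3785 ⇒ V=22.4951 exercise | (k=5,j=2): S=73.7151, (K−S)⁺=4.0649, hold=6.6709 ⇒ V=6.6709 continue | (k=5,j=3): S=98.2894, (K−S)⁺=0.0000, hold=0.0000 ⇒ V=0.0000 continue | (k=5,j=4): S=131.0560, (K−S)⁺=0.0000, hold=0.0000 ⇒ V=0.0000 continue | (k=5,j=5): S=174.7460, (K−S)⁺=0.0000, hold=0.0000 ⇒ V=0.0000 continue  boundary S*=55.2849
step 4: (k=4,j=0): S=47.8775, (K−S)⁺=29.9025, hold=28.7859 ⇒ V=29.9025 exercise | (k=4,j=1): S=63.8383, (K−S)⁺=13.9417, hold=14.1467 ⇒ V=14.1467 continue | (k=4,j=2): S=85.1200, (K−S)⁺=0.0000, hold=3.1919 ⇒ V=3.1919 continue | (k=4,j=3): S=113.4964, (K−S)⁺=0.0000, hold=0.0000 ⇒ V=0.0000 continue | (k=4,j=4): S=151.3325, (K−S)⁺=0.0000, hold=0.0000 ⇒ V=0.0000 continue  boundary S*=47.8775
step 3: (k=3,j=0): S=55.2849, (K−S)⁺=22.4951, hold=21.4825 ⇒ V=22.4951 exercise | (k=3,j=1): S=73.7151, (K−S)⁺=4.0649, hold=8.3878 ⇒ V=8.3878 continue | (k=3,j=2): S=98.2894, (K−S)⁺=0.0000, hold=1.5273 ⇒ V=1.5273 continue | (k=3,j=3): S=131.0560, (K−S)⁺=0.0000, hold=0.0000 ⇒ V=0.0000 continue  boundary S*=55.2849
step 2: (k=2,j=0): S=63.8383, (K−S)⁺=13.9417, hold=15.0175 ⇒ V=15.0175 continue | (k=2,j=1): S=85.1200, (K−S)⁺=0.0000, hold=4.7880 ⇒ V=4.7880 continue | (k=2,j=2): S=113.4964, (K−S)⁺=0.0000, hold=0.7308 ⇒ V=0.7308 continue  boundary S*=-
step 1: (k=1,j=0): S=73.7151, (K−S)⁺=4.0649, hold=9.6139 ⇒ V=9.6139 continue | (k=1,j=1): S=98.2894, (K−S)⁺=0.0000, hold=2.6616 ⇒ V=2.6616 continue  boundary S*=-
step 0: (k=0,j=0): S=85.1200, (K−S)⁺=0.0000, hold=5.9499 ⇒ V=5.9499 continue  boundary S*=-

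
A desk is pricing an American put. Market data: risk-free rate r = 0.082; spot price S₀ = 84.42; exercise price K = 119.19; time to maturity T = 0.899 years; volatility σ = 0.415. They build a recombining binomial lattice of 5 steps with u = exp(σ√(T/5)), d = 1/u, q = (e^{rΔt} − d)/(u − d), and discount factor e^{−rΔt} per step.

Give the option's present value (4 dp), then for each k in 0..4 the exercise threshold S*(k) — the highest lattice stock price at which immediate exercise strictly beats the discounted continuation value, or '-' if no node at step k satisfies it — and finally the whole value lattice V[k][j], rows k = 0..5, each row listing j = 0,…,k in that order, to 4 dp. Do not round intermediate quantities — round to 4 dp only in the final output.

price = 35.4921
boundary = - 70.7981 84.4200 70.7981 84.4200
tree:
35.4921
48.3919 23.5526
59.8157 34.7700 12.9521
69.3963 48.3919 21.6926 4.5314
77.4309 59.8157 34.7700 9.1626 0.0000
84.1691 69.3963 48.3919 18.5272 0.0000 0.0000

Δt=0.17980  u=1.19240  d=0.83864  q=0.49811  discount=0.98536
step 5 (expiry): payoffs max(K−S,0) = 84.1691 69.3963 48.3919 18.5272 0.0000 0.0000
step 4: (k=4,j=0): S=41.7591, (K−S)⁺=77.4309, hold=75.6865 ⇒ V=77.4309 exercise | (k=4,j=1): S=59.3743, (K−S)⁺=59.8157, hold=58.0713 ⇒ V=59.8157 exercise | (k=4,j=2): S=84.4200, (K−S)⁺=34.7700, hold=33.0256 ⇒ V=34.7700 exercise | (k=4,j=3): S=120.0307, (K−S)⁺=0.0000, hold=9.1626 ⇒ V=9.1626 continue | (k=4,j=4): S=170.6631, (K−S)⁺=0.0000, hold=0.0000 ⇒ V=0.0000 continue  boundary S*=84.4200
step 3: (k=3,j=0): S=49.7937, (K−S)⁺=69.3963, hold=67.6519 ⇒ V=69.3963 exercise | (k=3,j=1): S=70.7981, (K−S)⁺=48.3919, hold=46.6475 ⇒ V=48.3919 exercise | (k=3,j=2): S=100.6628, (K−S)⁺=18.5272, hold=21.6926 ⇒ V=21.6926 continue | (k=3,j=3): S=143.1252, (K−S)⁺=0.0000, hold=4.5314 ⇒ V=4.5314 continue  boundary S*=70.7981
step 2: (k=2,j=0): S=59.3743, (K−S)⁺=59.8157, hold=58.0713 ⇒ V=59.8157 exercise | (k=2,j=1): S=84.4200, (K−S)⁺=34.7700, hold=34.5792 ⇒ V=34.7700 exercise | (k=2,j=2): S=120.0307, (K−S)⁺=0.0000, hold=12.9521 ⇒ V=12.9521 continue  boundary S*=84.4200
step 1: (k=1,j=0): S=70.7981, (K−S)⁺=48.3919, hold=46.6475 ⇒ V=48.3919 exercise | (k=1,j=1): S=100.6628, (K−S)⁺=18.5272, hold=23.5526 ⇒ V=23.5526 continue  boundary S*=70.7981
step 0: (k=0,j=0): S=84.4200, (K−S)⁺=34.7700, hold=35.4921 ⇒ V=35.4921 continue  boundary S*=-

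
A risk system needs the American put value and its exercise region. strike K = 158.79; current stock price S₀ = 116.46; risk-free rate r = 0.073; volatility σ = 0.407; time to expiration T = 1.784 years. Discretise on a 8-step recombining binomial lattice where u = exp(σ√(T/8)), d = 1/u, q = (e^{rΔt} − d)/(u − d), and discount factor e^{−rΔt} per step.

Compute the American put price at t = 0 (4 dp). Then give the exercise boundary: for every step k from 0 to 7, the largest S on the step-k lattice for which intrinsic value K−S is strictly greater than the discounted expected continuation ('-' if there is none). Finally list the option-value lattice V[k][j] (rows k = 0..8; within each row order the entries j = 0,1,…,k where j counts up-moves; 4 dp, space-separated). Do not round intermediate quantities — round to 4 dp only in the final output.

price = 46.6765
boundary = - 96.0963 79.2933 96.0963 79.2933 96.0963 116.4600 96.0963
tree:
46.6765
62.6937 31.8543
79.4967 45.4772 18.9872
93.3616 62.6937 29.3894 8.9853
104.8021 79.4967 43.8984 15.5348 2.5891
114.2422 93.3616 62.6937 26.1445 5.2062 0.0000
122.0317 104.8021 79.4967 42.3300 10.4687 0.0000 0.0000
128.4591 114.2422 93.3616 62.6937 21.0509 0.0000 0.0000 0.0000
133.7626 122.0317 104.8021 79.4967 42.3300 0.0000 0.0000 0.0000 0.0000

Δt=0.22300  u=1.21191  d=0.82514  q=0.49453  discount=0.98385
step 8 (expiry): payoffs max(K−S,0) = 133.7626 122.0317 104.8021 79.4967 42.3300 0.0000 0.0000 0.0000 0.0000
step 7: (k=7,j=0): S=30.3309, (K−S)⁺=128.4591, hold=125.8950 ⇒ V=128.4591 exercise | (k=7,j=1): S=44.5478, (K−S)⁺=114.2422, hold=111.6782 ⇒ V=114.2422 exercise | (k=7,j=2): S=65.4284, (K−S)⁺=93.3616, hold=90.7976 ⇒ V=93.3616 exercise | (k=7,j=3): S=96.0963, (K−S)⁺=62.6937, hold=60.1297 ⇒ V=62.6937 exercise | (k=7,j=4): S=141.1390, (K−S)⁺=17.6510, hold=21.0509 ⇒ V=21.0509 continue | (k=7,j=5): S=207.2942, (K−S)⁺=0.0000, hold=0.0000 ⇒ V=0.0000 continue | (k=7,j=6): S=304.4581, (K−S)⁺=0.0000, hold=0.0000 ⇒ V=0.0000 continue | (k=7,j=7): S=447.1650, (K−S)⁺=0.0000, hold=0.0000 ⇒ V=0.0000 continue  boundary S*=96.0963
step 6: (k=6,j=0): S=36.7583, (K−S)⁺=122.0317, hold=119.4676 ⇒ V=122.0317 exercise | (k=6,j=1): S=53.9879, (K−S)⁺=104.8021, hold=102.2381 ⇒ V=104.8021 exercise | (k=6,j=2): S=79.2933, (K−S)⁺=79.4967, hold=76.9327 ⇒ V=79.4967 exercise | (k=6,j=3): S=116.4600, (K−S)⁺=42.3300, hold=41.4202 ⇒ V=42.3300 exercise | (k=6,j=4): S=171.0476, (K−S)⁺=0.0000, hold=10.4687 ⇒ V=10.4687 continue | (k=6,j=5): S=251.2218, (K−S)⁺=0.0000, hold=0.0000 ⇒ V=0.0000 continue | (k=6,j=6): S=368.9756, (K−S)⁺=0.0000, hold=0.0000 ⇒ V=0.0000 continue  boundary S*=116.4600
step 5: (k=5,j=0): S=44.5478, (K−S)⁺=114.2422, hold=111.6782 ⇒ V=114.2422 exercise | (k=5,j=1): S=65.4284, (K−S)⁺=93.3616, hold=90.7976 ⇒ V=93.3616 exercise | (k=5,j=2): S=96.0963, (K−S)⁺=62.6937, hold=60.1297 ⇒ V=62.6937 exercise | (k=5,j=3): S=141.1390, (K−S)⁺=17.6510, hold=26.1445 ⇒ V=26.1445 continue | (k=5,j=4): S=207.2942, (K−S)⁺=0.0000, hold=5.2062 ⇒ V=5.2062 continue | (k=5,j=5): S=304.4581, (K−S)⁺=0.0000, hold=0.0000 ⇒ V=0.0000 continue  boundary S*=96.0963
step 4: (k=4,j=0): S=53.9879, (K−S)⁺=104.8021, hold=102.2381 ⇒ V=104.8021 exercise | (k=4,j=1): S=79.2933, (K−S)⁺=79.4967, hold=76.9327 ⇒ V=79.4967 exercise | (k=4,j=2): S=116.4600, (K−S)⁺=42.3300, hold=43.8984 ⇒ V=43.8984 continue | (k=4,j=3): S=171.0476, (K−S)⁺=0.0000, hold=15.5348 ⇒ V=15.5348 continue | (k=4,j=4): S=251.2218, (K−S)⁺=0.0000, hold=2.5891 ⇒ V=2.5891 continue  boundary S*=79.2933
step 3: (k=3,j=0): S=65.4284, (K−S)⁺=93.3616, hold=90.7976 ⇒ V=93.3616 exercise | (k=3,j=1): S=96.0963, (K−S)⁺=62.6937, hold=60.8928 ⇒ V=62.6937 exercise | (k=3,j=2): S=141.1390, (K−S)⁺=17.6510, hold=29.3894 ⇒ V=29.3894 continue | (k=3,j=3): S=207.2942, (K−S)⁺=0.0000, hold=8.9853 ⇒ V=8.9853 continue  boundary S*=96.0963
step 2: (k=2,j=0): S=79.2933, (K−S)⁺=79.4967, hold=76.9327 ⇒ V=79.4967 exercise | (k=2,j=1): S=116.4600, (K−S)⁺=42.3300, hold=45.4772 ⇒ V=45.4772 continue | (k=2,j=2): S=171.0476, (K−S)⁺=0.0000, hold=18.9872 ⇒ V=18.9872 continue  boundary S*=79.2933
step 1: (k=1,j=0): S=96.0963, (K−S)⁺=62.6937, hold=61.6610 ⇒ V=62.6937 exercise | (k=1,j=1): S=141.1390, (K−S)⁺=17.6510, hold=31.8543 ⇒ V=31.8543 continue  boundary S*=96.0963
step 0: (k=0,j=0): S=116.4600, (K−S)⁺=42.3300, hold=46.6765 ⇒ V=46.6765 continue  boundary S*=-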